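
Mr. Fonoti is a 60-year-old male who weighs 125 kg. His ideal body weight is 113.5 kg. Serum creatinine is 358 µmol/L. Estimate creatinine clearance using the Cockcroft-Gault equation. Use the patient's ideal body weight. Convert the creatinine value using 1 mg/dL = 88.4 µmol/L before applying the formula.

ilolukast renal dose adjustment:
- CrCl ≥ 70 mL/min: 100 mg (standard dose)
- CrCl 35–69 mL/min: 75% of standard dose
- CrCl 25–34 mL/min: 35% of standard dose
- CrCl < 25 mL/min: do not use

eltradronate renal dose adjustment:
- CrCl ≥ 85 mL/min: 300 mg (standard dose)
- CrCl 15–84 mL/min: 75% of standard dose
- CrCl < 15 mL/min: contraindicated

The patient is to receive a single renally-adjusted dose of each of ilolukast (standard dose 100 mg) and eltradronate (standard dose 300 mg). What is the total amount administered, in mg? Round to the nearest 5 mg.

SCr = 358 / 88.4 = 4.05 mg/dL
CrCl = (140 − 60) × 113.5 / (72 × 4.05) = 9080.0 / 291.60 ≈ 31.1 mL/min
CrCl ≈ 31 mL/min.
ilolukast: 25–34 mL/min → 35% of 100 mg = 35 mg.
eltradronate: 15–84 mL/min → 75% of 300 mg = 225 mg.
Total = 35 + 225 = 260 mg.

260 mg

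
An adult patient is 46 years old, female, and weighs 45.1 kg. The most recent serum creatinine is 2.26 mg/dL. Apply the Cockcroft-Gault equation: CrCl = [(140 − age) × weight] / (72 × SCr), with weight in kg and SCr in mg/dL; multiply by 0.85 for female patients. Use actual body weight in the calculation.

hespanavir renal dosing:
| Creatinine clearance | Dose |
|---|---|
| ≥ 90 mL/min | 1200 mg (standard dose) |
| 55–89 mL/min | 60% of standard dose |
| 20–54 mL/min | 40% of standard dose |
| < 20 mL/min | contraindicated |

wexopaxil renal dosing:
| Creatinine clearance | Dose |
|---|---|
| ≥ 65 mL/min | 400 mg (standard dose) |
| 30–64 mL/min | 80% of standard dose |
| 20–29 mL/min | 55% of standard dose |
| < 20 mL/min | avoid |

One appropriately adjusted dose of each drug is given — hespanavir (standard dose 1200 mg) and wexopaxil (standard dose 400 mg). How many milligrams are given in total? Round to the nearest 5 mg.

CrCl = (140 − 46) × 45.1 / (72 × 2.26) × 0.85 = 4239.4 / 162.72 × 0.85 ≈ 22.1 mL/min
CrCl ≈ 22 mL/min.
hespanavir: 20–54 mL/min → 40% of 1200 mg = 480 mg.
wexopaxil: 20–29 mL/min → 55% of 400 mg = 220 mg.
Total = 480 + 220 = 700 mg.

700 mg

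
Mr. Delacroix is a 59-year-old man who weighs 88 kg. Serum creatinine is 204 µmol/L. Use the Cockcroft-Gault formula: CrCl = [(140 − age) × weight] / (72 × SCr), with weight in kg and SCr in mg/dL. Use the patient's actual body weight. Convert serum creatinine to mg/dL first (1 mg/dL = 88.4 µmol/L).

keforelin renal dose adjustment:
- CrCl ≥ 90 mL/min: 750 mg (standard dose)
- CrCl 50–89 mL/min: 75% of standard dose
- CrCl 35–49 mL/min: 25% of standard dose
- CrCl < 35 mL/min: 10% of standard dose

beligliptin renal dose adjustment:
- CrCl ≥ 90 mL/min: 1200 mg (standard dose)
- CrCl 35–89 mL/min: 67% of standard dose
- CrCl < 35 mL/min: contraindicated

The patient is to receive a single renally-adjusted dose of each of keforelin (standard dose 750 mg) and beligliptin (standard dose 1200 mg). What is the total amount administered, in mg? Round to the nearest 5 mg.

SCr = 204 / 88.4 = 2.308 mg/dL
CrCl = (140 − 59) × 88 / (72 × 2.308) = 7128.0 / 166.18 ≈ 42.9 mL/min
CrCl ≈ 43 mL/min.
keforelin: 35–49 mL/min → 25% of 750 mg = 187.5 mg.
beligliptin: 35–89 mL/min → 67% of 1200 mg = 804 mg.
Total = 187.5 + 804 = 991.5 mg.

990 mg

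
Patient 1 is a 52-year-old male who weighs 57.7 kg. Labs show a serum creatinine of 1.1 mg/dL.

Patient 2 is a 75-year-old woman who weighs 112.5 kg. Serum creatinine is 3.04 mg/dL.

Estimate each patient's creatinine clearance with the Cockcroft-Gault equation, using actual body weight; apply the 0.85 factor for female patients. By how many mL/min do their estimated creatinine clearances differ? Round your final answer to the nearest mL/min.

Patient 1: CrCl = (140 − 52) × 57.7 / (72 × 1.1) = 5077.6 / 79.20 ≈ 64.1 mL/min
Patient 2: CrCl = (140 − 75) × 112.5 / (72 × 3.04) × 0.85 = 7312.5 / 218.88 × 0.85 ≈ 28.4 mL/min
|64.1 − 28.4| = 35.7 mL/min

36 mL/min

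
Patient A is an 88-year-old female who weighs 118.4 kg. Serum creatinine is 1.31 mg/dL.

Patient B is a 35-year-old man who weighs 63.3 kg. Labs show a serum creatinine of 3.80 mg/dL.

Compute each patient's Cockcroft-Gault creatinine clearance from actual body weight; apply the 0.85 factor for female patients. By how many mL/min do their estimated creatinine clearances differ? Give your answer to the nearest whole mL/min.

Patient A: CrCl = (140 − 88) × 118.4 / (72 × 1.31) × 0.85 = 6156.8 / 94.32 × 0.85 ≈ 55.5 mL/min
Patient B: CrCl = (140 − 35) × 63.3 / (72 × 3.8) = 6646.5 / 273.60 ≈ 24.3 mL/min
|55.5 − 24.3| = 31.2 mL/min

31 mL/min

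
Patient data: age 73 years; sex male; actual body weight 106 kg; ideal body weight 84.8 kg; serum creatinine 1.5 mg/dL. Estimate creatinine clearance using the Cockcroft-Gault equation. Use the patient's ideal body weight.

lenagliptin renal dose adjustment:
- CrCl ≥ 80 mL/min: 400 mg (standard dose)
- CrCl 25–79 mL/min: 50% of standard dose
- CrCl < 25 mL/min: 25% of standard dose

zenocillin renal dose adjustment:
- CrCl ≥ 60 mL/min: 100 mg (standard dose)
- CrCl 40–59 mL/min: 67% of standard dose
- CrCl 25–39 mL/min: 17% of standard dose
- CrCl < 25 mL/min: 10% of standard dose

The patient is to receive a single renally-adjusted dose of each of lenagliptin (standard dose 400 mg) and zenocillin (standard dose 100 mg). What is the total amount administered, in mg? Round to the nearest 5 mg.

265 mg

CrCl = (140 − 73) × 84.8 / (72 × 1.5) = 5681.6 / 108.00 ≈ 52.6 mL/min
CrCl ≈ 53 mL/min.
lenagliptin: 25–79 mL/min → 50% of 400 mg = 200 mg.
zenocillin: 40–59 mL/min → 67% of 100 mg = 67 mg.
Total = 200 + 67 = 267 mg.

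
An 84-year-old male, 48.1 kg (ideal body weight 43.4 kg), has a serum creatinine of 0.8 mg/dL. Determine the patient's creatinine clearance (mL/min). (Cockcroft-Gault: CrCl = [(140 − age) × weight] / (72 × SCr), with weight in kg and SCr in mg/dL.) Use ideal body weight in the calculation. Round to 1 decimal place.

42.2 mL/min

CrCl = (140 − 84) × 43.4 / (72 × 0.8) = 2430.4 / 57.60 ≈ 42.2 mL/min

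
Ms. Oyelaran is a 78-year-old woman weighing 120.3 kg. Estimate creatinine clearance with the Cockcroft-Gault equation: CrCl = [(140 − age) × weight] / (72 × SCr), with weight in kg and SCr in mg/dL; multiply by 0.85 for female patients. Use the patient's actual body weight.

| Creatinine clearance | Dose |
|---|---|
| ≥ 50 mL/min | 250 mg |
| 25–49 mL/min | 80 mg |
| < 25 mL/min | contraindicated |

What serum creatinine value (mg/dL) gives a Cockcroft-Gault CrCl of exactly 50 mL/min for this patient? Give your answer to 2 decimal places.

Standard dose requires CrCl ≥ 50 mL/min.
Set (140 − 78) × 120.3 × 0.85 / (72 × SCr) = 50
SCr = (140 − 78) × 120.3 × 0.85 / (72 × 50) = 1.761 mg/dL

1.76 mg/dL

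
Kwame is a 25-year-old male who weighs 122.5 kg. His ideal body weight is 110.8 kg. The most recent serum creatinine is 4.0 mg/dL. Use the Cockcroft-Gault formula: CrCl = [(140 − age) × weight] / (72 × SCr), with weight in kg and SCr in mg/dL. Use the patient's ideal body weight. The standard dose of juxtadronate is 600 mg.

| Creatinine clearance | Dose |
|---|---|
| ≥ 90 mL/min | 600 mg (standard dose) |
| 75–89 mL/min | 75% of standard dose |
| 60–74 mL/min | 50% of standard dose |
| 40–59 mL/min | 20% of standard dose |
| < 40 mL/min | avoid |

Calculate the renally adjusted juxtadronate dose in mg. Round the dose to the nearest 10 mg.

120 mg

CrCl = (140 − 25) × 110.8 / (72 × 4) = 12742.0 / 288.00 ≈ 44.2 mL/min
CrCl ≈ 44 mL/min → bracket 40–59 mL/min.
20% of 600 mg = 120 mg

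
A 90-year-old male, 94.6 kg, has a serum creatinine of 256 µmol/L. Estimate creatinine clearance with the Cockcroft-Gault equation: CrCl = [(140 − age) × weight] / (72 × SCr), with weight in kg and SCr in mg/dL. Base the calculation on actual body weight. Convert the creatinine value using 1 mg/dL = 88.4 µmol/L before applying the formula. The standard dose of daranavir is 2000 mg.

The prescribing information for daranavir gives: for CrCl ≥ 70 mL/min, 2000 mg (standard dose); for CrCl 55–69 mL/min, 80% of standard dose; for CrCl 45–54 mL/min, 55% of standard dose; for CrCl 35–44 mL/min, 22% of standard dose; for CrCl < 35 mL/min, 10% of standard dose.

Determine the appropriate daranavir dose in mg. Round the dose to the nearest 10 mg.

SCr = 256 / 88.4 = 2.896 mg/dL
CrCl = (140 − 90) × 94.6 / (72 × 2.896) = 4730.0 / 208.51 ≈ 22.7 mL/min
CrCl ≈ 23 mL/min → bracket < 35 mL/min.
10% of 2000 mg = 200 mg

200 mg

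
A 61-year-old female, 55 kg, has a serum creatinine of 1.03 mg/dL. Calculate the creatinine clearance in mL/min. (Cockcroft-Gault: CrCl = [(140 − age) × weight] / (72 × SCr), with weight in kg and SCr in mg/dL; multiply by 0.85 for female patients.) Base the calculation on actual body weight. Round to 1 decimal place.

49.8 mL/min

CrCl = (140 − 61) × 55 / (72 × 1.03) × 0.85 = 4345.0 / 74.16 × 0.85 ≈ 49.8 mL/min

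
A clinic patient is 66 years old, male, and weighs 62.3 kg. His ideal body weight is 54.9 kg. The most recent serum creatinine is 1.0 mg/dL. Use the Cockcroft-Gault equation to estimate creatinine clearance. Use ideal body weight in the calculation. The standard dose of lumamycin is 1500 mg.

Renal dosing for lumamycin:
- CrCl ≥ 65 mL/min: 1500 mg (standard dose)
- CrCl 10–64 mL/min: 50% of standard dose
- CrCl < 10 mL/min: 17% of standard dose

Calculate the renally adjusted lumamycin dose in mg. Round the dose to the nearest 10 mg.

CrCl = (140 − 66) × 54.9 / (72 × 1) = 4062.6 / 72.00 ≈ 56.4 mL/min
CrCl ≈ 56 mL/min → bracket 10–64 mL/min.
50% of 1500 mg = 750 mg

750 mg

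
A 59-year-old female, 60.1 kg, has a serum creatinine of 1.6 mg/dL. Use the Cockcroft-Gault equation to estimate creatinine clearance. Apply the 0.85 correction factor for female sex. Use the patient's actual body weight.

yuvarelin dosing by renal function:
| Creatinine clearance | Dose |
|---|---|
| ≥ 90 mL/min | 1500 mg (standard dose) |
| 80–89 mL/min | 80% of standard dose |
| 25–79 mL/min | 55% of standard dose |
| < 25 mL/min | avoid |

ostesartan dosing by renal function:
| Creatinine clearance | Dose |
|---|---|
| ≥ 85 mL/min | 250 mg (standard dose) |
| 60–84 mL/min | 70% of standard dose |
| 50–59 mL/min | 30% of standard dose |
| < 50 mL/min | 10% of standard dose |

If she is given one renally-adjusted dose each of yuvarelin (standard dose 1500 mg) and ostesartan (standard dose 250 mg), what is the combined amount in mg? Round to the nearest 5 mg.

CrCl = (140 − 59) × 60.1 / (72 × 1.6) × 0.85 = 4868.1 / 115.20 × 0.85 ≈ 35.9 mL/min
CrCl ≈ 36 mL/min.
yuvarelin: 25–79 mL/min → 55% of 1500 mg = 825 mg.
ostesartan: < 50 mL/min → 10% of 250 mg = 25 mg.
Total = 825 + 25 = 850 mg.

850 mg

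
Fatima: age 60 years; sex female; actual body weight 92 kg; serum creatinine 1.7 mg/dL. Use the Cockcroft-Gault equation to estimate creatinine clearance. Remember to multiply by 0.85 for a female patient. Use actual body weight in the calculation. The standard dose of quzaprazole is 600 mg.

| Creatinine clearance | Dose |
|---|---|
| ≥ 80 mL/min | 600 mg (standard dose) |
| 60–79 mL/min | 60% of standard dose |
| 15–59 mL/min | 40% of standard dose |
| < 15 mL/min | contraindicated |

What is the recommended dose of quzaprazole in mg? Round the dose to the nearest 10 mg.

240 mg

CrCl = (140 − 60) × 92 / (72 × 1.7) × 0.85 = 7360.0 / 122.40 × 0.85 ≈ 51.1 mL/min
CrCl ≈ 51 mL/min → bracket 15–59 mL/min.
40% of 600 mg = 240 mg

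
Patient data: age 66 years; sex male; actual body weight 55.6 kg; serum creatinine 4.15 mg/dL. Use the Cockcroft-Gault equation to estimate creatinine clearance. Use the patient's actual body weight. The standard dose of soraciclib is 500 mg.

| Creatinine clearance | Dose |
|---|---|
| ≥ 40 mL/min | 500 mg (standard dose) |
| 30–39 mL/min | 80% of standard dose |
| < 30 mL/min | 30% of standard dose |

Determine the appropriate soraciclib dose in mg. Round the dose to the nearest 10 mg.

CrCl = (140 − 66) × 55.6 / (72 × 4.15) = 4114.4 / 298.80 ≈ 13.8 mL/min
CrCl ≈ 14 mL/min → bracket < 30 mL/min.
30% of 500 mg = 150 mg

150 mg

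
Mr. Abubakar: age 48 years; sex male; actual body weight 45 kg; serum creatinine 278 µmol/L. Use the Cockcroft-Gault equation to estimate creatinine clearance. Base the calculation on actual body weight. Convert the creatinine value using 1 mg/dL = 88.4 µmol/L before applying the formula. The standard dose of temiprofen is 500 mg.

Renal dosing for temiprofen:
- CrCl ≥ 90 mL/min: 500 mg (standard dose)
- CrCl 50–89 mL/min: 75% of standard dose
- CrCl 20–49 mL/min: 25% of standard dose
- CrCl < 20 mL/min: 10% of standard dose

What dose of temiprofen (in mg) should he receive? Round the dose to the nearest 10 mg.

50 mg

SCr = 278 / 88.4 = 3.145 mg/dL
CrCl = (140 − 48) × 45 / (72 × 3.145) = 4140.0 / 226.44 ≈ 18.3 mL/min
CrCl ≈ 18 mL/min → bracket < 20 mL/min.
10% of 500 mg = 50 mg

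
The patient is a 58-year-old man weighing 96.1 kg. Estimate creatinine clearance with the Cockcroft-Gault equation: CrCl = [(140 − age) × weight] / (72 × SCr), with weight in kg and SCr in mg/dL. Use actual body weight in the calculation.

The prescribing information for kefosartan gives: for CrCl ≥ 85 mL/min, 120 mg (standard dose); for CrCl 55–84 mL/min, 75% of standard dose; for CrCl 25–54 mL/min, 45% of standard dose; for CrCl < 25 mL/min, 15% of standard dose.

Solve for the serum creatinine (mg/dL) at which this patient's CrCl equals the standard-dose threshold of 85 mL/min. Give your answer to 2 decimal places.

Standard dose requires CrCl ≥ 85 mL/min.
Set (140 − 58) × 96.1 / (72 × SCr) = 85
SCr = (140 − 58) × 96.1 / (72 × 85) = 1.288 mg/dL

1.29 mg/dL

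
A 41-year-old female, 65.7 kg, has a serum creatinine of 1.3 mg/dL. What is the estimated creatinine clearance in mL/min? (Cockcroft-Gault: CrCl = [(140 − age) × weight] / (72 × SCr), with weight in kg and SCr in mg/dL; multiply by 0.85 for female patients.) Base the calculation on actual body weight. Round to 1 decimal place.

CrCl = (140 − 41) × 65.7 / (72 × 1.3) × 0.85 = 6504.3 / 93.60 × 0.85 ≈ 59.1 mL/min

59.1 mL/min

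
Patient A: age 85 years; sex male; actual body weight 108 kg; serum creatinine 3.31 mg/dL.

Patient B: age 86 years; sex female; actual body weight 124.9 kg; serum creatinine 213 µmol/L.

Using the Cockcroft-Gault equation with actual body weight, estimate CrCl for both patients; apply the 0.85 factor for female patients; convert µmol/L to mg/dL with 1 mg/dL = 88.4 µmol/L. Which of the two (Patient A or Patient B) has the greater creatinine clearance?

Patient B

Patient A: CrCl = (140 − 85) × 108 / (72 × 3.31) = 5940.0 / 238.32 ≈ 24.9 mL/min
Patient B: SCr = 213 / 88.4 = 2.41 mg/dL
Patient B: CrCl = (140 − 86) × 124.9 / (72 × 2.41) × 0.85 = 6744.6 / 173.52 × 0.85 ≈ 33.0 mL/min
24.9 vs 33.0 mL/min → Patient B is higher.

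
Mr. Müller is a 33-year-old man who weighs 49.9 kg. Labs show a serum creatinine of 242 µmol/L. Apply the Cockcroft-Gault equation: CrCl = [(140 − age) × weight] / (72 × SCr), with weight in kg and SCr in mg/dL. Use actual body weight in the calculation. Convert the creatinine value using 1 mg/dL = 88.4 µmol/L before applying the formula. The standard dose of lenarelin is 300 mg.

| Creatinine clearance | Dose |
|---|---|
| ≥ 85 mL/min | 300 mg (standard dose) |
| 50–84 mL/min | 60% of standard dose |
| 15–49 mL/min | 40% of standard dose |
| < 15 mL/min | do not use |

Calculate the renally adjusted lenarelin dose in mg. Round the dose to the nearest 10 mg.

120 mg

SCr = 242 / 88.4 = 2.738 mg/dL
CrCl = (140 − 33) × 49.9 / (72 × 2.738) = 5339.3 / 197.14 ≈ 27.1 mL/min
CrCl ≈ 27 mL/min → bracket 15–49 mL/min.
40% of 300 mg = 120 mg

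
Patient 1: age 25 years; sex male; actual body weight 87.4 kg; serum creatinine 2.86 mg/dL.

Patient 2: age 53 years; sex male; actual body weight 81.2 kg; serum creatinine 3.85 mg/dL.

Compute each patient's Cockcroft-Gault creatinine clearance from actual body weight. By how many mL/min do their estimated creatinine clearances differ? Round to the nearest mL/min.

Patient 1: CrCl = (140 − 25) × 87.4 / (72 × 2.86) = 10051.0 / 205.92 ≈ 48.8 mL/min
Patient 2: CrCl = (140 − 53) × 81.2 / (72 × 3.85) = 7064.4 / 277.20 ≈ 25.5 mL/min
|48.8 − 25.5| = 23.3 mL/min

23 mL/min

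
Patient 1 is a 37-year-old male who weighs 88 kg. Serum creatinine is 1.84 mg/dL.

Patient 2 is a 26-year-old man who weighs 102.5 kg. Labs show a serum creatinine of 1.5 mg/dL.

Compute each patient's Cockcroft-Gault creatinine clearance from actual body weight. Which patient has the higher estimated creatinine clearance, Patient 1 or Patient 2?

Patient 2

Patient 1: CrCl = (140 − 37) × 88 / (72 × 1.84) = 9064.0 / 132.48 ≈ 68.4 mL/min
Patient 2: CrCl = (140 − 26) × 102.5 / (72 × 1.5) = 11685.0 / 108.00 ≈ 108.2 mL/min
68.4 vs 108.2 mL/min → Patient 2 is higher.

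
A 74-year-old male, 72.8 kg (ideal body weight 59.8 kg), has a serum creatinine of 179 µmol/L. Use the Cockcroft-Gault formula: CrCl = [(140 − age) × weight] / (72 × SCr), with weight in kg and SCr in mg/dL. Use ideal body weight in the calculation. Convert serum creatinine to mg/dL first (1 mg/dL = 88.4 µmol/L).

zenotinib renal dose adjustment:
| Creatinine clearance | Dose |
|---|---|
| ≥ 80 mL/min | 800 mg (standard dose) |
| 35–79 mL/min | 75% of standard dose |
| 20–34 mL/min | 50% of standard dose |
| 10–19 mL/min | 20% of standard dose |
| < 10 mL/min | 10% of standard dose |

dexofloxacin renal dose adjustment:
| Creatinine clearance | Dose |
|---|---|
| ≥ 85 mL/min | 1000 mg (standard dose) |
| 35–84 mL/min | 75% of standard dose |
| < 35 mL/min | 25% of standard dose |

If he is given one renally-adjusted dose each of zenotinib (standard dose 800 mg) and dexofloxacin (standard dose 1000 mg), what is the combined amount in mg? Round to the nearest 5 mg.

SCr = 179 / 88.4 = 2.025 mg/dL
CrCl = (140 − 74) × 59.8 / (72 × 2.025) = 3946.8 / 145.80 ≈ 27.1 mL/min
CrCl ≈ 27 mL/min.
zenotinib: 20–34 mL/min → 50% of 800 mg = 400 mg.
dexofloxacin: < 35 mL/min → 25% of 1000 mg = 250 mg.
Total = 400 + 250 = 650 mg.

650 mg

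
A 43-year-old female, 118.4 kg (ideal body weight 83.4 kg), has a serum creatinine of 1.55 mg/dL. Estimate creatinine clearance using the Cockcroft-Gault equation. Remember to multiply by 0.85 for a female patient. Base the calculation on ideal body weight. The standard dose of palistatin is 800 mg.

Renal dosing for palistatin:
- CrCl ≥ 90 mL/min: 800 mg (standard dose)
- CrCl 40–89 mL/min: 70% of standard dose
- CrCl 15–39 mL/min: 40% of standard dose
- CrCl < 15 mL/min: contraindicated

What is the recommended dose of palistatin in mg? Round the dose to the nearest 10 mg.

CrCl = (140 − 43) × 83.4 / (72 × 1.55) × 0.85 = 8089.8 / 111.60 × 0.85 ≈ 61.6 mL/min
CrCl ≈ 62 mL/min → bracket 40–89 mL/min.
70% of 800 mg = 560 mg

560 mg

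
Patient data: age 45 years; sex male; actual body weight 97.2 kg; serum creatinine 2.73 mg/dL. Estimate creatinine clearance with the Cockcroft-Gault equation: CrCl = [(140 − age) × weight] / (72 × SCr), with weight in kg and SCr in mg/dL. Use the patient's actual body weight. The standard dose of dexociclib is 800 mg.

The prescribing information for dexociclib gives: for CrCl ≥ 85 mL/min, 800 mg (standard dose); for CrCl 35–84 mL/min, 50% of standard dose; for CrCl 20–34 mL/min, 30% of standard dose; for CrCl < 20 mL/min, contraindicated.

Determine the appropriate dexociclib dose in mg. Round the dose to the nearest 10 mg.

400 mg

CrCl = (140 − 45) × 97.2 / (72 × 2.73) = 9234.0 / 196.56 ≈ 47.0 mL/min
CrCl ≈ 47 mL/min → bracket 35–84 mL/min.
50% of 800 mg = 400 mg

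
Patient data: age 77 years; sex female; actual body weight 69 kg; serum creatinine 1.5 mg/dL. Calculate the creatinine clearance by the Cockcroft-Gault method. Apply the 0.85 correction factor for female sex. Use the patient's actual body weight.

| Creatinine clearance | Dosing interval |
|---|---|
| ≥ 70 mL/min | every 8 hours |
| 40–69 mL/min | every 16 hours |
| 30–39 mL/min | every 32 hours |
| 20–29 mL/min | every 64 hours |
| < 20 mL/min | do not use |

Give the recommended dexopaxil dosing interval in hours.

CrCl = (140 − 77) × 69 / (72 × 1.5) × 0.85 = 4347.0 / 108.00 × 0.85 ≈ 34.2 mL/min
CrCl ≈ 34 mL/min → bracket 30–39 mL/min → every 32 hours.

every 32 hours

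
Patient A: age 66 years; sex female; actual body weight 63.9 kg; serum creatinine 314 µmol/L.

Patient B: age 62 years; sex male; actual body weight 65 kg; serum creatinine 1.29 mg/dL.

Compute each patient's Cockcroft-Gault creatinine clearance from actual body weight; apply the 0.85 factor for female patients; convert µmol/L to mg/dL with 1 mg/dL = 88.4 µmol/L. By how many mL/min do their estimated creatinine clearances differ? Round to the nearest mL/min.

39 mL/min

Patient A: SCr = 314 / 88.4 = 3.552 mg/dL
Patient A: CrCl = (140 − 66) × 63.9 / (72 × 3.552) × 0.85 = 4728.6 / 255.74 × 0.85 ≈ 15.7 mL/min
Patient B: CrCl = (140 − 62) × 65 / (72 × 1.29) = 5070.0 / 92.88 ≈ 54.6 mL/min
|15.7 − 54.6| = 38.9 mL/min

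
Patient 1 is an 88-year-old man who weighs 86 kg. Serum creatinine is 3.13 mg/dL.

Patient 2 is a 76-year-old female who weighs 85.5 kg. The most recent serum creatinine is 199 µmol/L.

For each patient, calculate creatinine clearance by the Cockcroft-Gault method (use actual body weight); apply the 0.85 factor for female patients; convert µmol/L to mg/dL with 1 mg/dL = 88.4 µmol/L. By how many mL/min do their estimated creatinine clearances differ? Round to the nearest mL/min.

9 mL/min

Patient 1: CrCl = (140 − 88) × 86 / (72 × 3.13) = 4472.0 / 225.36 ≈ 19.8 mL/min
Patient 2: SCr = 199 / 88.4 = 2.251 mg/dL
Patient 2: CrCl = (140 − 76) × 85.5 / (72 × 2.251) × 0.85 = 5472.0 / 162.07 × 0.85 ≈ 28.7 mL/min
|19.8 − 28.7| = 8.9 mL/min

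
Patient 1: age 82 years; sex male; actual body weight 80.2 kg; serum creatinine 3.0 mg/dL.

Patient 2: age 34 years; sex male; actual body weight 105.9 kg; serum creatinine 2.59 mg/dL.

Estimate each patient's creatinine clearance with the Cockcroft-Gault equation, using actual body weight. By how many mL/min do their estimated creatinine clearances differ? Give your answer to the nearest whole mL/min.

Patient 1: CrCl = (140 − 82) × 80.2 / (72 × 3) = 4651.6 / 216.00 ≈ 21.5 mL/min
Patient 2: CrCl = (140 − 34) × 105.9 / (72 × 2.59) = 11225.4 / 186.48 ≈ 60.2 mL/min
|21.5 − 60.2| = 38.7 mL/min

39 mL/min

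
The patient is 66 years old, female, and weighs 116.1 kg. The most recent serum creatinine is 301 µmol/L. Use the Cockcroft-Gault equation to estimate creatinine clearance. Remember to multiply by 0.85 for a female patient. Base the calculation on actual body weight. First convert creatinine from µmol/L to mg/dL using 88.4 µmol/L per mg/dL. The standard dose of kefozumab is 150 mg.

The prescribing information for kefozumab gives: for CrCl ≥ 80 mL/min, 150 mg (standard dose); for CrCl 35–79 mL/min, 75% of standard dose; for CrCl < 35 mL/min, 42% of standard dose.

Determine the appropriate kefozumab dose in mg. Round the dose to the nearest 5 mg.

SCr = 301 / 88.4 = 3.405 mg/dL
CrCl = (140 − 66) × 116.1 / (72 × 3.405) × 0.85 = 8591.4 / 245.16 × 0.85 ≈ 29.8 mL/min
CrCl ≈ 30 mL/min → bracket < 35 mL/min.
42% of 150 mg = 63 mg → 65 mg

65 mg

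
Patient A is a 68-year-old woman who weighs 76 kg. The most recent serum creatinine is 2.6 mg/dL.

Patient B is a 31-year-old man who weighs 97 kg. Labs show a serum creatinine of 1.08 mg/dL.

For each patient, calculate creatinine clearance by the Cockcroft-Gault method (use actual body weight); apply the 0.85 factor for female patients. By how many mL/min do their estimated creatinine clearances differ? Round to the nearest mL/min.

Patient A: CrCl = (140 − 68) × 76 / (72 × 2.6) × 0.85 = 5472.0 / 187.20 × 0.85 ≈ 24.8 mL/min
Patient B: CrCl = (140 − 31) × 97 / (72 × 1.08) = 10573.0 / 77.76 ≈ 136.0 mL/min
|24.8 − 136.0| = 111.2 mL/min

111 mL/min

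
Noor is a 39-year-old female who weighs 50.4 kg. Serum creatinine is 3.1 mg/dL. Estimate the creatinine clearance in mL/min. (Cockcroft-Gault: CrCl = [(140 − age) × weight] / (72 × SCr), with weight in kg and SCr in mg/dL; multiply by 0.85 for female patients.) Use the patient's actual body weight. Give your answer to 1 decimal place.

19.4 mL/min

CrCl = (140 − 39) × 50.4 / (72 × 3.1) × 0.85 = 5090.4 / 223.20 × 0.85 ≈ 19.4 mL/min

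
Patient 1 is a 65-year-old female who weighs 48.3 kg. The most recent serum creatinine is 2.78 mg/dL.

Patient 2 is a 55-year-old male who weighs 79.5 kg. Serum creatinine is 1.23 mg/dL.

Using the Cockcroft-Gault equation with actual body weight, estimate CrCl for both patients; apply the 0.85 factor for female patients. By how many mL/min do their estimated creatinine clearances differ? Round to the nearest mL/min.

61 mL/min

Patient 1: CrCl = (140 − 65) × 48.3 / (72 × 2.78) × 0.85 = 3622.5 / 200.16 × 0.85 ≈ 15.4 mL/min
Patient 2: CrCl = (140 − 55) × 79.5 / (72 × 1.23) = 6757.5 / 88.56 ≈ 76.3 mL/min
|15.4 − 76.3| = 60.9 mL/min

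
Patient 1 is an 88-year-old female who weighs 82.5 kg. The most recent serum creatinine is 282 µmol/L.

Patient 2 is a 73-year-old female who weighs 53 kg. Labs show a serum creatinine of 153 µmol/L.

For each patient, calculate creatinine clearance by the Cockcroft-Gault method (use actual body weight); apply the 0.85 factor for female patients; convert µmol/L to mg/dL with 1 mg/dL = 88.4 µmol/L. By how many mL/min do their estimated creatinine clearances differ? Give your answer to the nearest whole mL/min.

8 mL/min

Patient 1: SCr = 282 / 88.4 = 3.19 mg/dL
Patient 1: CrCl = (140 − 88) × 82.5 / (72 × 3.19) × 0.85 = 4290.0 / 229.68 × 0.85 ≈ 15.9 mL/min
Patient 2: SCr = 153 / 88.4 = 1.731 mg/dL
Patient 2: CrCl = (140 − 73) × 53 / (72 × 1.731) × 0.85 = 3551.0 / 124.63 × 0.85 ≈ 24.2 mL/min
|15.9 − 24.2| = 8.3 mL/min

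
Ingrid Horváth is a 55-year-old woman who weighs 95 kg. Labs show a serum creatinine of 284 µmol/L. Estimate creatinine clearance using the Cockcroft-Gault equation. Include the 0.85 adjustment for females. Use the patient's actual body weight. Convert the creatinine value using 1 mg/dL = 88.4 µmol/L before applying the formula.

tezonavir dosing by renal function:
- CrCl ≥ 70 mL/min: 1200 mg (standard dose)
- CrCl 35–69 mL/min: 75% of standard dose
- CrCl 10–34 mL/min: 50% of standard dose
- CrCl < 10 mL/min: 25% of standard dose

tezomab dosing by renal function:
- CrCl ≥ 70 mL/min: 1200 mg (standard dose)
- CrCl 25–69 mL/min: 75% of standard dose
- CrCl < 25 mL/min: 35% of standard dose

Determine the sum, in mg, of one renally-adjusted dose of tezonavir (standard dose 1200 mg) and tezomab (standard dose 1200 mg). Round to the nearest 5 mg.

1500 mg

SCr = 284 / 88.4 = 3.213 mg/dL
CrCl = (140 − 55) × 95 / (72 × 3.213) × 0.85 = 8075.0 / 231.34 × 0.85 ≈ 29.7 mL/min
CrCl ≈ 30 mL/min.
tezonavir: 10–34 mL/min → 50% of 1200 mg = 600 mg.
tezomab: 25–69 mL/min → 75% of 1200 mg = 900 mg.
Total = 600 + 900 = 1500 mg.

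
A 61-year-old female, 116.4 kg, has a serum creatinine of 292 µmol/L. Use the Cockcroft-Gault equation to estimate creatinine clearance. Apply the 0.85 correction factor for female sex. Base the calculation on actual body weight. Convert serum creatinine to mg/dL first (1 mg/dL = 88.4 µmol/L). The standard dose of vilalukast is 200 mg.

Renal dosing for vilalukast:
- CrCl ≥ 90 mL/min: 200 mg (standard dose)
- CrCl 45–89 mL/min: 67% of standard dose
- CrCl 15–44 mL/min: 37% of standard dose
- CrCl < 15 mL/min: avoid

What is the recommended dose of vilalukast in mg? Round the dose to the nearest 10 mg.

SCr = 292 / 88.4 = 3.303 mg/dL
CrCl = (140 − 61) × 116.4 / (72 × 3.303) × 0.85 = 9195.6 / 237.82 × 0.85 ≈ 32.9 mL/min
CrCl ≈ 33 mL/min → bracket 15–44 mL/min.
37% of 200 mg = 74 mg → 70 mg

70 mg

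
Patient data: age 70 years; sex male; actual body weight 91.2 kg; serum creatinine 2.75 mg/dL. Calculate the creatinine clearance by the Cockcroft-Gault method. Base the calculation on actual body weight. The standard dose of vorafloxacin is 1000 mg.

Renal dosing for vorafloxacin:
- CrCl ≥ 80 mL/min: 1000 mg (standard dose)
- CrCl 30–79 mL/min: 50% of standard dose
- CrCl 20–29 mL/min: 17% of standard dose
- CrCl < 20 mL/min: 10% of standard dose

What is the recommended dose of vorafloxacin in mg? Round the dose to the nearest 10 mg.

500 mg

CrCl = (140 − 70) × 91.2 / (72 × 2.75) = 6384.0 / 198.00 ≈ 32.2 mL/min
CrCl ≈ 32 mL/min → bracket 30–79 mL/min.
50% of 1000 mg = 500 mg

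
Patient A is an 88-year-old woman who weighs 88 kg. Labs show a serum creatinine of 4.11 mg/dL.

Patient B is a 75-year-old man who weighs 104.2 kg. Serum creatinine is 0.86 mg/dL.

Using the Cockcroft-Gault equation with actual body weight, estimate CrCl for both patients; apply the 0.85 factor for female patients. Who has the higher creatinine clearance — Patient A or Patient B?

Patient A: CrCl = (140 − 88) × 88 / (72 × 4.11) × 0.85 = 4576.0 / 295.92 × 0.85 ≈ 13.1 mL/min
Patient B: CrCl = (140 − 75) × 104.2 / (72 × 0.86) = 6773.0 / 61.92 ≈ 109.4 mL/min
13.1 vs 109.4 mL/min → Patient B is higher.

Patient B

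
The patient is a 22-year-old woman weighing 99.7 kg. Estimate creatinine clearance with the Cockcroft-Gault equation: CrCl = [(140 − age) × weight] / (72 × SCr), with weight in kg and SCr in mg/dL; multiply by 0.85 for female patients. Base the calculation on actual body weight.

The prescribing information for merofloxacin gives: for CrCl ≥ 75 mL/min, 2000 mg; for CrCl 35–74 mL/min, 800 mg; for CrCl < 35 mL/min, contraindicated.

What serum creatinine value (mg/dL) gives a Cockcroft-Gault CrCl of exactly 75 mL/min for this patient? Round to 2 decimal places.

1.85 mg/dL

Standard dose requires CrCl ≥ 75 mL/min.
Set (140 − 22) × 99.7 × 0.85 / (72 × SCr) = 75
SCr = (140 − 22) × 99.7 × 0.85 / (72 × 75) = 1.852 mg/dL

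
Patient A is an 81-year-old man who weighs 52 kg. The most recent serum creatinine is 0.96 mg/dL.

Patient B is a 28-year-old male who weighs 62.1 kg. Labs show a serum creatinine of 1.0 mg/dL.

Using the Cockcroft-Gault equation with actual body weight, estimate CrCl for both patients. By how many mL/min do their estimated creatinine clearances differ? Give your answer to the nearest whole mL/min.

52 mL/min

Patient A: CrCl = (140 − 81) × 52 / (72 × 0.96) = 3068.0 / 69.12 ≈ 44.4 mL/min
Patient B: CrCl = (140 − 28) × 62.1 / (72 × 1) = 6955.2 / 72.00 ≈ 96.6 mL/min
|44.4 − 96.6| = 52.2 mL/min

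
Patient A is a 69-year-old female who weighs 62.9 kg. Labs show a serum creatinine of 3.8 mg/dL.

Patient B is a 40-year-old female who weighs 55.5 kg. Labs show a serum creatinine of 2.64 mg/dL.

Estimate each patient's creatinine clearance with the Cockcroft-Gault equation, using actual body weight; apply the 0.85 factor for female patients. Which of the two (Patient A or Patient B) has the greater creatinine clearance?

Patient A: CrCl = (140 − 69) × 62.9 / (72 × 3.8) × 0.85 = 4465.9 / 273.60 × 0.85 ≈ 13.9 mL/min
Patient B: CrCl = (140 − 40) × 55.5 / (72 × 2.64) × 0.85 = 5550.0 / 190.08 × 0.85 ≈ 24.8 mL/min
13.9 vs 24.8 mL/min → Patient B is higher.

Patient B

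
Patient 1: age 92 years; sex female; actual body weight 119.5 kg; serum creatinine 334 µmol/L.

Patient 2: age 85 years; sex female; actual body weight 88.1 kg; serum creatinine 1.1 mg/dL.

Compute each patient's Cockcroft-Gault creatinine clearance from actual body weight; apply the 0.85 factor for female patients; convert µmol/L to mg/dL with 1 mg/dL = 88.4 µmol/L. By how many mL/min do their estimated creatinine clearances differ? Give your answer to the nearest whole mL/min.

34 mL/min

Patient 1: SCr = 334 / 88.4 = 3.778 mg/dL
Patient 1: CrCl = (140 − 92) × 119.5 / (72 × 3.778) × 0.85 = 5736.0 / 272.02 × 0.85 ≈ 17.9 mL/min
Patient 2: CrCl = (140 − 85) × 88.1 / (72 × 1.1) × 0.85 = 4845.5 / 79.20 × 0.85 ≈ 52.0 mL/min
|17.9 − 52.0| = 34.1 mL/min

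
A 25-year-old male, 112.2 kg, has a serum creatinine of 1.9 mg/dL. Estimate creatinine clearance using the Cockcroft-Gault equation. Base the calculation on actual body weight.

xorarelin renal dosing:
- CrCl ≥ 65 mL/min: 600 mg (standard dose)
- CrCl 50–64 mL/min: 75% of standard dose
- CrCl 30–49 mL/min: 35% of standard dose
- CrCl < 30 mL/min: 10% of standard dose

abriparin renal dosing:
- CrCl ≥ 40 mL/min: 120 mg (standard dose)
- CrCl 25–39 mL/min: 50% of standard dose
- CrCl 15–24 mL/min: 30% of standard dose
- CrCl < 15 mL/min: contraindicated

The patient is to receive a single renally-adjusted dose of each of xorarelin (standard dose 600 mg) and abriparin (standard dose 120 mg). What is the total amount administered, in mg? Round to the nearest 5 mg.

CrCl = (140 − 25) × 112.2 / (72 × 1.9) = 12903.0 / 136.80 ≈ 94.3 mL/min
CrCl ≈ 94 mL/min.
xorarelin: ≥ 65 mL/min → 100% of 600 mg = 600 mg.
abriparin: ≥ 40 mL/min → 100% of 120 mg = 120 mg.
Total = 600 + 120 = 720 mg.

720 mg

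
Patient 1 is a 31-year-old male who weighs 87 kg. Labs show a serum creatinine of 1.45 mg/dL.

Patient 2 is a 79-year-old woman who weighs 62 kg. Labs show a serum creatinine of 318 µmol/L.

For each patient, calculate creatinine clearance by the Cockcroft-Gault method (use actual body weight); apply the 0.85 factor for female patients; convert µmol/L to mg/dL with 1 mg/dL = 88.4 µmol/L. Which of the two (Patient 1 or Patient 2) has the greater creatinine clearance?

Patient 1: CrCl = (140 − 31) × 87 / (72 × 1.45) = 9483.0 / 104.40 ≈ 90.8 mL/min
Patient 2: SCr = 318 / 88.4 = 3.597 mg/dL
Patient 2: CrCl = (140 − 79) × 62 / (72 × 3.597) × 0.85 = 3782.0 / 258.98 × 0.85 ≈ 12.4 mL/min
90.8 vs 12.4 mL/min → Patient 1 is higher.

Patient 1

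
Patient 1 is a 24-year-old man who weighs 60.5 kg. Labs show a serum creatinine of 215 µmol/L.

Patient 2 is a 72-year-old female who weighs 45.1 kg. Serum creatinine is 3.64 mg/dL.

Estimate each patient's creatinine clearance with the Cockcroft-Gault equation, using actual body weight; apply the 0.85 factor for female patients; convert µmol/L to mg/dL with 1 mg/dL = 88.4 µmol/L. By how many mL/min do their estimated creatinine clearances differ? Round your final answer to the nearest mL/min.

30 mL/min

Patient 1: SCr = 215 / 88.4 = 2.432 mg/dL
Patient 1: CrCl = (140 − 24) × 60.5 / (72 × 2.432) = 7018.0 / 175.10 ≈ 40.1 mL/min
Patient 2: CrCl = (140 − 72) × 45.1 / (72 × 3.64) × 0.85 = 3066.8 / 262.08 × 0.85 ≈ 9.9 mL/min
|40.1 − 9.9| = 30.2 mL/min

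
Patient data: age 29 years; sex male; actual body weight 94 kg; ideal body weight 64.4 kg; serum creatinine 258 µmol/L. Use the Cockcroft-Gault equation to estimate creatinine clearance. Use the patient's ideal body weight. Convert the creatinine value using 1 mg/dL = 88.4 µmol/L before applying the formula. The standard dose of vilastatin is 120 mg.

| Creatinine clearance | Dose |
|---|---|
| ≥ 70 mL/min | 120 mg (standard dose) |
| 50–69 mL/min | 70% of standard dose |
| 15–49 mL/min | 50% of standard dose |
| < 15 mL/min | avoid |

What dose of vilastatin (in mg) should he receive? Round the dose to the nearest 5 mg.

60 mg

SCr = 258 / 88.4 = 2.919 mg/dL
CrCl = (140 − 29) × 64.4 / (72 × 2.919) = 7148.4 / 210.17 ≈ 34.0 mL/min
CrCl ≈ 34 mL/min → bracket 15–49 mL/min.
50% of 120 mg = 60 mg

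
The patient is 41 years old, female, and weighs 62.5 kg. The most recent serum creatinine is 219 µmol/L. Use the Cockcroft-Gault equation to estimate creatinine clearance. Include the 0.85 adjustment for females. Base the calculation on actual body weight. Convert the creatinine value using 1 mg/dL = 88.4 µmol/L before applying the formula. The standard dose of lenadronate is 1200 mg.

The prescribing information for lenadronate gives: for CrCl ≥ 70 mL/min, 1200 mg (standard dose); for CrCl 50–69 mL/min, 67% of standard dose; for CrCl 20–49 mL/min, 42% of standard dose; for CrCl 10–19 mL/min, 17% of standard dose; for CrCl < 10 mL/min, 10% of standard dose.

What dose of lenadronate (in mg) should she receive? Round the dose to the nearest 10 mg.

SCr = 219 / 88.4 = 2.477 mg/dL
CrCl = (140 − 41) × 62.5 / (72 × 2.477) × 0.85 = 6187.5 / 178.34 × 0.85 ≈ 29.5 mL/min
CrCl ≈ 29 mL/min → bracket 20–49 mL/min.
42% of 1200 mg = 504 mg → 500 mg

500 mg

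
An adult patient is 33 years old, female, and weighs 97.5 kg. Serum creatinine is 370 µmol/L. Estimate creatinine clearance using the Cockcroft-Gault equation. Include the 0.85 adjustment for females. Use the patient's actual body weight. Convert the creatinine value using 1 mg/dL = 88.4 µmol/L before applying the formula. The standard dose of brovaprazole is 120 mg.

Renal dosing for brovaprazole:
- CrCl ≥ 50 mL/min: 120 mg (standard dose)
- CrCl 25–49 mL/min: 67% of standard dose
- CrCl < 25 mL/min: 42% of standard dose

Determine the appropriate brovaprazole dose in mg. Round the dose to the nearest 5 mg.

SCr = 370 / 88.4 = 4.186 mg/dL
CrCl = (140 − 33) × 97.5 / (72 × 4.186) × 0.85 = 10432.5 / 301.39 × 0.85 ≈ 29.4 mL/min
CrCl ≈ 29 mL/min → bracket 25–49 mL/min.
67% of 120 mg = 80.4 mg → 80 mg

80 mg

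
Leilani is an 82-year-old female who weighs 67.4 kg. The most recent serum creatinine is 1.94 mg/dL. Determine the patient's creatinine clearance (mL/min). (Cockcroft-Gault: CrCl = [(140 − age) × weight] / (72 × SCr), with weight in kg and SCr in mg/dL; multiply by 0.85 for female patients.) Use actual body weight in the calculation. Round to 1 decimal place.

23.8 mL/min

CrCl = (140 − 82) × 67.4 / (72 × 1.94) × 0.85 = 3909.2 / 139.68 × 0.85 ≈ 23.8 mL/min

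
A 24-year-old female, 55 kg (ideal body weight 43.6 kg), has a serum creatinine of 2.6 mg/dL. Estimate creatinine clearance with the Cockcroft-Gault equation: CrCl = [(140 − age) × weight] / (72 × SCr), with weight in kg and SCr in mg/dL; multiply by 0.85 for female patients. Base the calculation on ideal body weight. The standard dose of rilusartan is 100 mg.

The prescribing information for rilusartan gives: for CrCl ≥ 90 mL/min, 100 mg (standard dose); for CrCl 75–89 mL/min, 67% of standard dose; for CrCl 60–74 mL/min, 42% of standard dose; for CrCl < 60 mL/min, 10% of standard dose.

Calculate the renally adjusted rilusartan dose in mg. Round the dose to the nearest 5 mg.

10 mg

CrCl = (140 − 24) × 43.6 / (72 × 2.6) × 0.85 = 5057.6 / 187.20 × 0.85 ≈ 23.0 mL/min
CrCl ≈ 23 mL/min → bracket < 60 mL/min.
10% of 100 mg = 10 mg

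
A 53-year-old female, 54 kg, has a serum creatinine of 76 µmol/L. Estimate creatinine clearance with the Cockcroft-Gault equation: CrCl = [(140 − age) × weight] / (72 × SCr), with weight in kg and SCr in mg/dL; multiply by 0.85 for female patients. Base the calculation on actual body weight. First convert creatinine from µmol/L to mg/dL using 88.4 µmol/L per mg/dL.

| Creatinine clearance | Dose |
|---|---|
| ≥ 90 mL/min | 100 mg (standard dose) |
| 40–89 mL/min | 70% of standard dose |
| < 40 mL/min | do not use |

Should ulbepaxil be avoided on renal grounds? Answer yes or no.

no

SCr = 76 / 88.4 = 0.86 mg/dL
CrCl = (140 − 53) × 54 / (72 × 0.86) × 0.85 = 4698.0 / 61.92 × 0.85 ≈ 64.5 mL/min
CrCl ≈ 65 mL/min, which is ≥ 40 mL/min.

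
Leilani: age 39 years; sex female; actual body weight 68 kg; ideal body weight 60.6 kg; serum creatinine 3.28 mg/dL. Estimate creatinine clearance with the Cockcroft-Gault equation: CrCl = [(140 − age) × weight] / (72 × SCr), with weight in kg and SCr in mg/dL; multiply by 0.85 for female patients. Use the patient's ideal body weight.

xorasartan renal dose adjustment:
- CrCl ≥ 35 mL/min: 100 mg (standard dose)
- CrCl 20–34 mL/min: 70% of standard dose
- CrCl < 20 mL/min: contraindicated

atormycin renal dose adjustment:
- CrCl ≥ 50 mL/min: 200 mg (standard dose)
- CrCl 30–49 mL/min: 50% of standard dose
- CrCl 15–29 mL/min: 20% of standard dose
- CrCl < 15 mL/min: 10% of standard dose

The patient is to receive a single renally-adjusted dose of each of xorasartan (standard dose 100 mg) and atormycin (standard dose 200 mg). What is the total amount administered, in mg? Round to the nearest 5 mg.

110 mg

CrCl = (140 − 39) × 60.6 / (72 × 3.28) × 0.85 = 6120.6 / 236.16 × 0.85 ≈ 22.0 mL/min
CrCl ≈ 22 mL/min.
xorasartan: 20–34 mL/min → 70% of 100 mg = 70 mg.
atormycin: 15–29 mL/min → 20% of 200 mg = 40 mg.
Total = 70 + 40 = 110 mg.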